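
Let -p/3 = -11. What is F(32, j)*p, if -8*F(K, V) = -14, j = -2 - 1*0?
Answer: 231/4 ≈ 57.750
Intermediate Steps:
p = 33 (p = -3*(-11) = 33)
j = -2 (j = -2 + 0 = -2)
F(K, V) = 7/4 (F(K, V) = -⅛*(-14) = 7/4)
F(32, j)*p = (7/4)*33 = 231/4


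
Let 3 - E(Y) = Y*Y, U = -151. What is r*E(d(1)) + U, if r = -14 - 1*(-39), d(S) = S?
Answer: -101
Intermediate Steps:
r = 25 (r = -14 + 39 = 25)
E(Y) = 3 - Y² (E(Y) = 3 - Y*Y = 3 - Y²)
r*E(d(1)) + U = 25*(3 - 1*1²) - 151 = 25*(3 - 1*1) - 151 = 25*(3 - 1) - 151 = 25*2 - 151 = 50 - 151 = -101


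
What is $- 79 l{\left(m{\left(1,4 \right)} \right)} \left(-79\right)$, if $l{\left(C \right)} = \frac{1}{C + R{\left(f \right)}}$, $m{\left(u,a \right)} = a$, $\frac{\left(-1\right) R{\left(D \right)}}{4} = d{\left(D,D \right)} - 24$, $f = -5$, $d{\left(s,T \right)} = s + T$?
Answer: $\frac{6241}{140} \approx 44.579$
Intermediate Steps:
$d{\left(s,T \right)} = T + s$
$R{\left(D \right)} = 96 - 8 D$ ($R{\left(D \right)} = - 4 \left(\left(D + D\right) - 24\right) = - 4 \left(2 D - 24\right) = - 4 \left(-24 + 2 D\right) = 96 - 8 D$)
$l{\left(C \right)} = \frac{1}{136 + C}$ ($l{\left(C \right)} = \frac{1}{C + \left(96 - -40\right)} = \frac{1}{C + \left(96 + 40\right)} = \frac{1}{C + 136} = \frac{1}{136 + C}$)
$- 79 l{\left(m{\left(1,4 \right)} \right)} \left(-79\right) = - \frac{79}{136 + 4} \left(-79\right) = - \frac{79}{140} \left(-79\right) = \left(-79\right) \frac{1}{140} \left(-79\right) = \left(- \frac{79}{140}\right) \left(-79\right) = \frac{6241}{140}$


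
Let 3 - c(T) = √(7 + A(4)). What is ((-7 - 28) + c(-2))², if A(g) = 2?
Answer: 1225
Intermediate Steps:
c(T) = 0 (c(T) = 3 - √(7 + 2) = 3 - √9 = 3 - 1*3 = 3 - 3 = 0)
((-7 - 28) + c(-2))² = ((-7 - 28) + 0)² = (-35 + 0)² = (-35)² = 1225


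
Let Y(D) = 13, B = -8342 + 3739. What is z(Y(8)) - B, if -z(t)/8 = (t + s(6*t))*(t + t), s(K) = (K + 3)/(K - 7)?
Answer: 117981/71 ≈ 1661.7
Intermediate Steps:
B = -4603
s(K) = (3 + K)/(-7 + K)
z(t) = -16*t*(t + (3 + 6*t)/(-7 + 6*t)) (z(t) = -8*(t + (3 + 6*t)/(-7 + 6*t))*(t + t) = -8*(t + (3 + 6*t)/(-7 + 6*t))*2*t = -16*t*(t + (3 + 6*t)/(-7 + 6*t)))
z(Y(8)) - B = 16*13*(-3 + 13 - 6*13²)/(-7 + 6*13) - 1*(-4603) = 16*13*(-3 + 13 - 6*169)/(-7 + 78) + 4603 = 16*13*(-3 + 13 - 1014)/71 + 4603 = 16*13*(1/71)*(-1004) + 4603 = -208832/71 + 4603 = 117981/71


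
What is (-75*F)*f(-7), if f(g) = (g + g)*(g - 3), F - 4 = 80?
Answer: -882000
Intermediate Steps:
F = 84 (F = 4 + 80 = 84)
f(g) = 2*g*(-3 + g) (f(g) = (2*g)*(-3 + g) = 2*g*(-3 + g))
(-75*F)*f(-7) = (-75*84)*(2*(-7)*(-3 - 7)) = -12600*(-7)*(-10) = -6300*140 = -882000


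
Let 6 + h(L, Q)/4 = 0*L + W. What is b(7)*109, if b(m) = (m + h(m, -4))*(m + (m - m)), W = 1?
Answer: -9919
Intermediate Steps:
h(L, Q) = -20 (h(L, Q) = -24 + 4*(0*L + 1) = -24 + 4*(0 + 1) = -24 + 4*1 = -24 + 4 = -20)
b(m) = m*(-20 + m) (b(m) = (m - 20)*(m + (m - m)) = (-20 + m)*(m + 0) = (-20 + m)*m = m*(-20 + m))
b(7)*109 = (7*(-20 + 7))*109 = (7*(-13))*109 = -91*109 = -9919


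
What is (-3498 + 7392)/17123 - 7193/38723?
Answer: 27621623/663053929 ≈ 0.041658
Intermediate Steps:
(-3498 + 7392)/17123 - 7193/38723 = 3894*(1/17123) - 7193*1/38723 = 3894/17123 - 7193/38723 = 27621623/663053929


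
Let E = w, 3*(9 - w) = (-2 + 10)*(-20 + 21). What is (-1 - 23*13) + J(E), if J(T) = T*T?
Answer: -2339/9 ≈ -259.89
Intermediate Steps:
w = 19/3 (w = 9 - (-2 + 10)*(-20 + 21)/3 = 9 - 8/3 = 19/3 ≈ 6.3333)
E = 19/3 ≈ 6.3333
J(T) = T²
(-1 - 23*13) + J(E) = (-1 - 23*13) + (19/3)² = (-1 - 299) + 361/9 = -300 + 361/9 = -2339/9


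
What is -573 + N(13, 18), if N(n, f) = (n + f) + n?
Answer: -529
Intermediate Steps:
N(n, f) = f + 2*n (N(n, f) = (f + n) + n = f + 2*n)
-573 + N(13, 18) = -573 + (18 + 2*13) = -573 + (18 + 26) = -573 + 44 = -529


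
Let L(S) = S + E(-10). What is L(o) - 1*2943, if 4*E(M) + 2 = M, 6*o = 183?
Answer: -5831/2 ≈ -2915.5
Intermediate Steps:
o = 61/2 (o = (1/6)*183 = 61/2 ≈ 30.500)
E(M) = -1/2 + M/4
L(S) = -3 + S (L(S) = S + (-1/2 + (1/4)*(-10)) = S + (-1/2 - 5/2) = S - 3 = -3 + S)
L(o) - 1*2943 = (-3 + 61/2) - 1*2943 = 55/2 - 2943 = -5831/2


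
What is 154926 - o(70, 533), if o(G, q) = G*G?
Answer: 150026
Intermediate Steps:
o(G, q) = G**2
154926 - o(70, 533) = 154926 - 1*70**2 = 154926 - 1*4900 = 154926 - 4900 = 150026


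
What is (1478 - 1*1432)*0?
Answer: 0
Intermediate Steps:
(1478 - 1*1432)*0 = (1478 - 1432)*0 = 46*0 = 0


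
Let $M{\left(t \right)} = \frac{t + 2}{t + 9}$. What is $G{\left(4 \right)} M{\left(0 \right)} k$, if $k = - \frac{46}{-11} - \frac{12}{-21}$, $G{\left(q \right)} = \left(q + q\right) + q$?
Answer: $\frac{976}{77} \approx 12.675$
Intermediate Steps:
$G{\left(q \right)} = 3 q$ ($G{\left(q \right)} = 2 q + q = 3 q$)
$k = \frac{366}{77}$ ($k = \left(-46\right) \left(- \frac{1}{11}\right) - - \frac{4}{7} = \frac{46}{11} + \frac{4}{7} = \frac{366}{77} \approx 4.7533$)
$M{\left(t \right)} = \frac{2 + t}{9 + t}$
$G{\left(4 \right)} M{\left(0 \right)} k = 3 \cdot 4 \frac{2 + 0}{9 + 0} \cdot \frac{366}{77} = 12 \cdot \frac{1}{9} \cdot 2 \cdot \frac{366}{77} = 12 \cdot \frac{2}{9} \cdot \frac{366}{77} = \frac{8}{3} \cdot \frac{366}{77} = \frac{976}{77}$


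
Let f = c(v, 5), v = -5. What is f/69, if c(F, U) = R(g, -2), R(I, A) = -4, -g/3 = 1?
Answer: -4/69 ≈ -0.057971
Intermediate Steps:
g = -3 (g = -3*1 = -3)
c(F, U) = -4
f = -4
f/69 = -4/69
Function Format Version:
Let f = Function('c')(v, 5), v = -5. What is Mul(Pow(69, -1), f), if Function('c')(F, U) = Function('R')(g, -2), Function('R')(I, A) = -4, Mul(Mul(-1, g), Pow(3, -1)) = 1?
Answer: Rational(-4, 69) ≈ -0.057971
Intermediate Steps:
g = -3 (g = Mul(-3, 1) = -3)
Function('c')(F, U) = -4
f = -4
Mul(Pow(69, -1), f) = Mul(Pow(69, -1), -4) = Mul(Rational(1, 69), -4) = Rational(-4, 69)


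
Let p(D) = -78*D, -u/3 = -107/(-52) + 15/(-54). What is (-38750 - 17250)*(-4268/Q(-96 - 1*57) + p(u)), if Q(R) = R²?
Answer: -545752508000/23409 ≈ -2.3314e+7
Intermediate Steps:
u = -833/156 (u = -3*(-107/(-52) + 15/(-54)) = -3*(-107*(-1/52) + 15*(-1/54)) = -3*(107/52 - 5/18) = -3*833/468 = -833/156 ≈ -5.3397)
(-38750 - 17250)*(-4268/Q(-96 - 1*57) + p(u)) = (-38750 - 17250)*(-4268/(-96 - 1*57)² - 78*(-833/156)) = -56000*(-4268/(-96 - 57)² + 833/2) = -56000*(-4268/((-153)²) + 833/2) = -56000*(-4268/23409 + 833/2) = -56000*19491161/46818 = -545752508000/23409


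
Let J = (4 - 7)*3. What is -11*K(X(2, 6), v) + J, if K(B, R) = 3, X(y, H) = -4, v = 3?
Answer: -42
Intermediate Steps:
J = -9 (J = -3*3 = -9)
-11*K(X(2, 6), v) + J = -11*3 - 9 = -33 - 9 = -42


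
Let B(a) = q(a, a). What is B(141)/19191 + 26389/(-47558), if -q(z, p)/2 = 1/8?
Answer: -1012886377/1825371156 ≈ -0.55489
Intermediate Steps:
q(z, p) = -1/4 (q(z, p) = -2/8 = -2*1/8 = -1/4)
B(a) = -1/4
B(141)/19191 + 26389/(-47558) = -1/4/19191 + 26389/(-47558) = -1/4*1/19191 + 26389*(-1/47558) = -1/76764 - 26389/47558 = -1012886377/1825371156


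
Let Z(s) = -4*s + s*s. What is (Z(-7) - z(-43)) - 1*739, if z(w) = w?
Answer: -619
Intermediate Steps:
Z(s) = s**2 - 4*s (Z(s) = -4*s + s**2 = s**2 - 4*s)
(Z(-7) - z(-43)) - 1*739 = (-7*(-4 - 7) - 1*(-43)) - 1*739 = (-7*(-11) + 43) - 739 = (77 + 43) - 739 = 120 - 739 = -619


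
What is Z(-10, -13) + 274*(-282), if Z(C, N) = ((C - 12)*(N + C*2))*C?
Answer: -84528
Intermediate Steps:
Z(C, N) = C*(-12 + C)*(N + 2*C) (Z(C, N) = ((-12 + C)*(N + 2*C))*C = C*(-12 + C)*(N + 2*C))
Z(-10, -13) + 274*(-282) = -10*(-24*(-10) - 12*(-13) + 2*(-10)**2 - 10*(-13)) + 274*(-282) = -10*(240 + 156 + 2*100 + 130) - 77268 = -10*(240 + 156 + 200 + 130) - 77268 = -10*726 - 77268 = -7260 - 77268 = -84528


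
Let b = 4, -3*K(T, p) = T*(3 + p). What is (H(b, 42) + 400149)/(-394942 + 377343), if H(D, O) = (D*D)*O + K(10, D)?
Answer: -1202393/52797 ≈ -22.774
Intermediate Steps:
K(T, p) = -T*(3 + p)/3
H(D, O) = -10 - 10*D/3 + O*D² (H(D, O) = (D*D)*O - ⅓*10*(3 + D) = D²*O + (-10 - 10*D/3) = O*D² + (-10 - 10*D/3) = -10 - 10*D/3 + O*D²)
(H(b, 42) + 400149)/(-394942 + 377343) = ((-10 - 10/3*4 + 42*4²) + 400149)/(-394942 + 377343) = ((-10 - 40/3 + 42*16) + 400149)/(-17599) = ((-10 - 40/3 + 672) + 400149)*(-1/17599) = (1946/3 + 400149)*(-1/17599) = (1202393/3)*(-1/17599) = -1202393/52797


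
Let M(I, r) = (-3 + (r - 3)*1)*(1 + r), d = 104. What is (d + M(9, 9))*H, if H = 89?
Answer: 11926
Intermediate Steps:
M(I, r) = (1 + r)*(-6 + r) (M(I, r) = (-3 + (-3 + r)*1)*(1 + r) = (-3 + (-3 + r))*(1 + r) = (-6 + r)*(1 + r) = (1 + r)*(-6 + r))
(d + M(9, 9))*H = (104 + (-6 + 9² - 5*9))*89 = (104 + (-6 + 81 - 45))*89 = (104 + 30)*89 = 134*89 = 11926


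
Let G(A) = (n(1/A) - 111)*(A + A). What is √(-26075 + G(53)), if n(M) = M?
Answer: I*√37839 ≈ 194.52*I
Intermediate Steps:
G(A) = 2*A*(-111 + 1/A) (G(A) = (1/A - 111)*(A + A) = (1/A - 111)*(2*A) = (-111 + 1/A)*(2*A) = 2*A*(-111 + 1/A))
√(-26075 + G(53)) = √(-26075 + (2 - 222*53)) = √(-26075 + (2 - 11766)) = √(-26075 - 11764) = √(-37839) = I*√37839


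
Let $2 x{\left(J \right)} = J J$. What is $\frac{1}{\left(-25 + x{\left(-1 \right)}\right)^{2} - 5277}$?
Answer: $- \frac{4}{18707} \approx -0.00021382$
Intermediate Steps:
$x{\left(J \right)} = \frac{J^{2}}{2}$ ($x{\left(J \right)} = \frac{J J}{2} = \frac{J^{2}}{2}$)
$\frac{1}{\left(-25 + x{\left(-1 \right)}\right)^{2} - 5277} = \frac{1}{\left(-25 + \frac{\left(-1\right)^{2}}{2}\right)^{2} - 5277} = \frac{1}{\left(-25 + \frac{1}{2} \cdot 1\right)^{2} - 5277} = \frac{1}{\left(-25 + \frac{1}{2}\right)^{2} - 5277} = \frac{1}{\left(- \frac{49}{2}\right)^{2} - 5277} = \frac{1}{\frac{2401}{4} - 5277} = \frac{1}{- \frac{18707}{4}} = - \frac{4}{18707}$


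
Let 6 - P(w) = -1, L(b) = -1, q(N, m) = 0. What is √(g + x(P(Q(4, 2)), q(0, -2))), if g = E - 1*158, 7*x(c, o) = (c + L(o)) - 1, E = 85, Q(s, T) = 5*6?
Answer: I*√3542/7 ≈ 8.5021*I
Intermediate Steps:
Q(s, T) = 30
P(w) = 7 (P(w) = 6 - 1*(-1) = 6 + 1 = 7)
x(c, o) = -2/7 + c/7 (x(c, o) = ((c - 1) - 1)/7 = ((-1 + c) - 1)/7 = (-2 + c)/7 = -2/7 + c/7)
g = -73 (g = 85 - 1*158 = 85 - 158 = -73)
√(g + x(P(Q(4, 2)), q(0, -2))) = √(-73 + (-2/7 + (⅐)*7)) = √(-73 + (-2/7 + 1)) = √(-73 + 5/7) = √(-506/7) = I*√3542/7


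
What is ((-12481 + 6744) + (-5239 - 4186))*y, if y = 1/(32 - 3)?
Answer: -15162/29 ≈ -522.83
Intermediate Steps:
y = 1/29 ≈ 0.034483
((-12481 + 6744) + (-5239 - 4186))*y = ((-12481 + 6744) + (-5239 - 4186))*(1/29) = (-5737 - 9425)*(1/29) = -15162*1/29 = -15162/29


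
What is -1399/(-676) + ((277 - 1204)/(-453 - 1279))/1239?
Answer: 62558498/30222101 ≈ 2.0700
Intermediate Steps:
-1399/(-676) + ((277 - 1204)/(-453 - 1279))/1239 = -1399*(-1/676) - 927/(-1732)*(1/1239) = 1399/676 - 927*(-1/1732)*(1/1239) = 1399/676 + (927/1732)*(1/1239) = 1399/676 + 309/715316 = 62558498/30222101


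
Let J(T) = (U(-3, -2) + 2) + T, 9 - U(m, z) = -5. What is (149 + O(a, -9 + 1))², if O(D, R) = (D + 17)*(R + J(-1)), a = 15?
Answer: 139129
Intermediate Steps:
U(m, z) = 14 (U(m, z) = 9 - 1*(-5) = 9 + 5 = 14)
J(T) = 16 + T (J(T) = (14 + 2) + T = 16 + T)
O(D, R) = (15 + R)*(17 + D) (O(D, R) = (D + 17)*(R + (16 - 1)) = (17 + D)*(R + 15) = (17 + D)*(15 + R) = (15 + R)*(17 + D))
(149 + O(a, -9 + 1))² = (149 + (255 + 15*15 + 17*(-9 + 1) + 15*(-9 + 1)))² = (149 + (255 + 225 + 17*(-8) + 15*(-8)))² = (149 + (255 + 225 - 136 - 120))² = (149 + 224)² = 373² = 139129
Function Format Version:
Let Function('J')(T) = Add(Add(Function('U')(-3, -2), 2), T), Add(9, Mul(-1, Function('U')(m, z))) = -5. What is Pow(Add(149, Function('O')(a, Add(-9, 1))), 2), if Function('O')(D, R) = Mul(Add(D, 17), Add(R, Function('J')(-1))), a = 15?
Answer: 139129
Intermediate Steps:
Function('U')(m, z) = 14 (Function('U')(m, z) = Add(9, Mul(-1, -5)) = Add(9, 5) = 14)
Function('J')(T) = Add(16, T) (Function('J')(T) = Add(Add(14, 2), T) = Add(16, T))
Function('O')(D, R) = Mul(Add(15, R), Add(17, D)) (Function('O')(D, R) = Mul(Add(D, 17), Add(R, Add(16, -1))) = Mul(Add(17, D), Add(R, 15)) = Mul(Add(17, D), Add(15, R)) = Mul(Add(15, R), Add(17, D)))
Pow(Add(149, Function('O')(a, Add(-9, 1))), 2) = Pow(Add(149, Add(255, Mul(15, 15), Mul(17, Add(-9, 1)), Mul(15, Add(-9, 1)))), 2) = Pow(Add(149, Add(255, 225, Mul(17, -8), Mul(15, -8))), 2) = Pow(Add(149, Add(255, 225, -136, -120)), 2) = Pow(Add(149, 224), 2) = Pow(373, 2) = 139129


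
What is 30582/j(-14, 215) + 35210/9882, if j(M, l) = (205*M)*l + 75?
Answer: 10710739213/3048473475 ≈ 3.5135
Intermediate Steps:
j(M, l) = 75 + 205*M*l (j(M, l) = 205*M*l + 75 = 75 + 205*M*l)
30582/j(-14, 215) + 35210/9882 = 30582/(75 + 205*(-14)*215) + 35210/9882 = 30582/(75 - 617050) + 35210*(1/9882) = 30582/(-616975) + 17605/4941 = 30582*(-1/616975) + 17605/4941 = -30582/616975 + 17605/4941 = 10710739213/3048473475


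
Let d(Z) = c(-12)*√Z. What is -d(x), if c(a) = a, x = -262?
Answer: 12*I*√262 ≈ 194.24*I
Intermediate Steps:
d(Z) = -12*√Z
-d(x) = -(-12)*√(-262) = -(-12)*I*√262 = 12*I*√262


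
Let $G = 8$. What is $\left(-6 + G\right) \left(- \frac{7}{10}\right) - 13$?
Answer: $- \frac{72}{5} \approx -14.4$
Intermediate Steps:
$\left(-6 + G\right) \left(- \frac{7}{10}\right) - 13 = \left(-6 + 8\right) \left(- \frac{7}{10}\right) - 13 = 2 \left(\left(-7\right) \frac{1}{10}\right) - 13 = 2 \left(- \frac{7}{10}\right) - 13 = - \frac{7}{5} - 13 = - \frac{72}{5}$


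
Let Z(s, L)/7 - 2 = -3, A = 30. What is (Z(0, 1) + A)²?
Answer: 529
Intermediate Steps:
Z(s, L) = -7 (Z(s, L) = 14 + 7*(-3) = 14 - 21 = -7)
(Z(0, 1) + A)² = (-7 + 30)² = 23² = 529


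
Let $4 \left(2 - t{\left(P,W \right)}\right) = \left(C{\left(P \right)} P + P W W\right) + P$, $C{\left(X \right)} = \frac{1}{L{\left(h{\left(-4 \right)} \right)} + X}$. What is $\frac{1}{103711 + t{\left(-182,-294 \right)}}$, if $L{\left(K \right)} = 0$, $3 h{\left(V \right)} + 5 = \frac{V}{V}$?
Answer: $\frac{4}{16146385} \approx 2.4773 \cdot 10^{-7}$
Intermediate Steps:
$h{\left(V \right)} = - \frac{4}{3}$ ($h{\left(V \right)} = - \frac{5}{3} + \frac{V \frac{1}{V}}{3} = - \frac{5}{3} + \frac{1}{3} \cdot 1 = - \frac{5}{3} + \frac{1}{3} = - \frac{4}{3}$)
$C{\left(X \right)} = \frac{1}{X}$ ($C{\left(X \right)} = \frac{1}{0 + X} = \frac{1}{X}$)
$t{\left(P,W \right)} = \frac{7}{4} - \frac{P}{4} - \frac{P W^{2}}{4}$ ($t{\left(P,W \right)} = 2 - \frac{\left(\frac{P}{P} + P W W\right) + P}{4} = 2 - \frac{\left(1 + P W^{2}\right) + P}{4} = 2 - \frac{1 + P + P W^{2}}{4} = 2 - \left(\frac{1}{4} + \frac{P}{4} + \frac{P W^{2}}{4}\right) = \frac{7}{4} - \frac{P}{4} - \frac{P W^{2}}{4}$)
$\frac{1}{103711 + t{\left(-182,-294 \right)}} = \frac{1}{103711 - \left(- \frac{189}{4} - 3932838\right)} = \frac{1}{103711 + \left(\frac{7}{4} + \frac{91}{2} - \left(- \frac{91}{2}\right) 86436\right)} = \frac{1}{103711 + \left(\frac{7}{4} + \frac{91}{2} + 3932838\right)} = \frac{1}{103711 + \frac{15731541}{4}} = \frac{1}{\frac{16146385}{4}} = \frac{4}{16146385}$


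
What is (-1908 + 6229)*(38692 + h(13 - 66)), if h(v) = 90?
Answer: 167577022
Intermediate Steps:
(-1908 + 6229)*(38692 + h(13 - 66)) = (-1908 + 6229)*(38692 + 90) = 4321*38782 = 167577022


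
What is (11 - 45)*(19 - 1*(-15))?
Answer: -1156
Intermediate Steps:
(11 - 45)*(19 - 1*(-15)) = -34*(19 + 15) = -34*34 = -1156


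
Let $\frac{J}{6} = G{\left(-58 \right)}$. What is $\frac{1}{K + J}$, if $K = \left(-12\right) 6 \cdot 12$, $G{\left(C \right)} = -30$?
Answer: $- \frac{1}{1044} \approx -0.00095785$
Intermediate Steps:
$J = -180$ ($J = 6 \left(-30\right) = -180$)
$K = -864$ ($K = \left(-72\right) 12 = -864$)
$\frac{1}{K + J} = \frac{1}{-864 - 180} = \frac{1}{-1044} = - \frac{1}{1044}$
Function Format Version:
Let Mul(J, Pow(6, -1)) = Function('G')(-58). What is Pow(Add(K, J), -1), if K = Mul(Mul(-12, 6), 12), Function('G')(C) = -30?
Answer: Rational(-1, 1044) ≈ -0.00095785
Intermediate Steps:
J = -180 (J = Mul(6, -30) = -180)
K = -864 (K = Mul(-72, 12) = -864)
Pow(Add(K, J), -1) = Pow(Add(-864, -180), -1) = Pow(-1044, -1) = Rational(-1, 1044)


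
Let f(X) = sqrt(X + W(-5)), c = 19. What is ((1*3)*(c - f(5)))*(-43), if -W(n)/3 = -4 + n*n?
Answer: -2451 + 129*I*sqrt(58) ≈ -2451.0 + 982.43*I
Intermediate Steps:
W(n) = 12 - 3*n**2 (W(n) = -3*(-4 + n*n) = -3*(-4 + n**2) = 12 - 3*n**2)
f(X) = sqrt(-63 + X) (f(X) = sqrt(X + (12 - 3*(-5)**2)) = sqrt(X + (12 - 3*25)) = sqrt(X + (12 - 75)) = sqrt(X - 63) = sqrt(-63 + X))
((1*3)*(c - f(5)))*(-43) = ((1*3)*(19 - sqrt(-63 + 5)))*(-43) = (3*(19 - sqrt(-58)))*(-43) = (3*(19 - I*sqrt(58)))*(-43) = (57 - 3*I*sqrt(58))*(-43) = -2451 + 129*I*sqrt(58)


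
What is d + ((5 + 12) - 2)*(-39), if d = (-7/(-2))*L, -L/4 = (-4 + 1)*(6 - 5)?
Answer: -543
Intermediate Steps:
L = 12 (L = -4*(-4 + 1)*(6 - 5) = -(-12) = -4*(-3) = 12)
d = 42 (d = -7/(-2)*12 = -7*(-½)*12 = (7/2)*12 = 42)
d + ((5 + 12) - 2)*(-39) = 42 + ((5 + 12) - 2)*(-39) = 42 + (17 - 2)*(-39) = 42 + 15*(-39) = 42 - 585 = -543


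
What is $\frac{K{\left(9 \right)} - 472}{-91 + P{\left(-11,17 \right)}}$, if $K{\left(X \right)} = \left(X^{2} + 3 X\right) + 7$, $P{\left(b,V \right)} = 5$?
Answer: $\frac{357}{86} \approx 4.1512$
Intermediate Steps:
$K{\left(X \right)} = 7 + X^{2} + 3 X$
$\frac{K{\left(9 \right)} - 472}{-91 + P{\left(-11,17 \right)}} = \frac{\left(7 + 9^{2} + 3 \cdot 9\right) - 472}{-91 + 5} = \frac{\left(7 + 81 + 27\right) - 472}{-86} = \left(115 - 472\right) \left(- \frac{1}{86}\right) = \left(-357\right) \left(- \frac{1}{86}\right) = \frac{357}{86}$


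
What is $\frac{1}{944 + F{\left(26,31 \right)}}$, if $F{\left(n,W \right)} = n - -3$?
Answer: $\frac{1}{973} \approx 0.0010277$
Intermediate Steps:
$F{\left(n,W \right)} = 3 + n$ ($F{\left(n,W \right)} = n + 3 = 3 + n$)
$\frac{1}{944 + F{\left(26,31 \right)}} = \frac{1}{944 + \left(3 + 26\right)} = \frac{1}{944 + 29} = \frac{1}{973}$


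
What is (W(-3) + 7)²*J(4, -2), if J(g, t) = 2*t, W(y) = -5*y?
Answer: -1936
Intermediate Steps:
(W(-3) + 7)²*J(4, -2) = (-5*(-3) + 7)²*(2*(-2)) = (15 + 7)²*(-4) = 22²*(-4) = 484*(-4) = -1936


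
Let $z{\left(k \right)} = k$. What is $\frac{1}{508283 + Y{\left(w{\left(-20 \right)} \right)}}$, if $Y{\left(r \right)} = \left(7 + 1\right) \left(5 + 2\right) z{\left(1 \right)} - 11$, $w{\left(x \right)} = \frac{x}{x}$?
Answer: $\frac{1}{508328} \approx 1.9672 \cdot 10^{-6}$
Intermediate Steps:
$w{\left(x \right)} = 1$
$Y{\left(r \right)} = 45$ ($Y{\left(r \right)} = \left(7 + 1\right) \left(5 + 2\right) 1 - 11 = 8 \cdot 7 \cdot 1 - 11 = 56 \cdot 1 - 11 = 56 - 11 = 45$)
$\frac{1}{508283 + Y{\left(w{\left(-20 \right)} \right)}} = \frac{1}{508283 + 45} = \frac{1}{508328}$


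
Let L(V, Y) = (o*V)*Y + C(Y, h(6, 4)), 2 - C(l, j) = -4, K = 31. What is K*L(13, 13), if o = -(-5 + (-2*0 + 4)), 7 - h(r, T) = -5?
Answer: 5425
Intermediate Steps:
h(r, T) = 12 (h(r, T) = 7 - 1*(-5) = 7 + 5 = 12)
C(l, j) = 6 (C(l, j) = 2 - 1*(-4) = 2 + 4 = 6)
o = 1 (o = -(-5 + (0 + 4)) = -(-5 + 4) = -1*(-1) = 1)
L(V, Y) = 6 + V*Y (L(V, Y) = (1*V)*Y + 6 = V*Y + 6 = 6 + V*Y)
K*L(13, 13) = 31*(6 + 13*13) = 31*(6 + 169) = 31*175 = 5425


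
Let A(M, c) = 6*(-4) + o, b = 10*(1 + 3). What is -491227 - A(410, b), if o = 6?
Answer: -491209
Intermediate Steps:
b = 40 (b = 10*4 = 40)
A(M, c) = -18 (A(M, c) = 6*(-4) + 6 = -24 + 6 = -18)
-491227 - A(410, b) = -491227 - 1*(-18) = -491227 + 18 = -491209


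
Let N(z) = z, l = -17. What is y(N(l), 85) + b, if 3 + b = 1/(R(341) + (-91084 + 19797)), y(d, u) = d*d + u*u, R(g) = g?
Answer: 532875405/70946 ≈ 7511.0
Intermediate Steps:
y(d, u) = d² + u²
b = -212839/70946 (b = -3 + 1/(341 + (-91084 + 19797)) = -3 + 1/(341 - 71287) = -3 + 1/(-70946) = -3 - 1/70946 = -212839/70946 ≈ -3.0000)
y(N(l), 85) + b = ((-17)² + 85²) - 212839/70946 = (289 + 7225) - 212839/70946 = 7514 - 212839/70946 = 532875405/70946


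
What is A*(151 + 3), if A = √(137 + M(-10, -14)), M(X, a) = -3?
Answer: 154*√134 ≈ 1782.7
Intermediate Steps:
A = √134 (A = √(137 - 3) = √134 ≈ 11.576)
A*(151 + 3) = √134*(151 + 3) = √134*154 = 154*√134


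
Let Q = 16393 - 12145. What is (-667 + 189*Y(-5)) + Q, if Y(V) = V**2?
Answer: 8306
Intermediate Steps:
Q = 4248
(-667 + 189*Y(-5)) + Q = (-667 + 189*(-5)**2) + 4248 = (-667 + 189*25) + 4248 = (-667 + 4725) + 4248 = 4058 + 4248 = 8306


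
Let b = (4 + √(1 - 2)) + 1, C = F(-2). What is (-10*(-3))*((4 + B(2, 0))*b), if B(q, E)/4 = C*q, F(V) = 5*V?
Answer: -11400 - 2280*I ≈ -11400.0 - 2280.0*I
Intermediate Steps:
C = -10 (C = 5*(-2) = -10)
B(q, E) = -40*q (B(q, E) = 4*(-10*q) = -40*q)
b = 5 + I (b = (4 + √(-1)) + 1 = (4 + I) + 1 = 5 + I ≈ 5.0 + 1.0*I)
(-10*(-3))*((4 + B(2, 0))*b) = (-10*(-3))*((4 - 40*2)*(5 + I)) = 30*((4 - 80)*(5 + I)) = 30*(-76*(5 + I)) = 30*(-380 - 76*I) = -11400 - 2280*I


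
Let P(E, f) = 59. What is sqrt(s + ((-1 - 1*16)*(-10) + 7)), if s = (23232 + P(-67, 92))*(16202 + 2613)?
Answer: sqrt(438220342) ≈ 20934.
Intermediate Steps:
s = 438220165 (s = (23232 + 59)*(16202 + 2613) = 23291*18815 = 438220165)
sqrt(s + ((-1 - 1*16)*(-10) + 7)) = sqrt(438220165 + ((-1 - 1*16)*(-10) + 7)) = sqrt(438220165 + ((-1 - 16)*(-10) + 7)) = sqrt(438220165 + (-17*(-10) + 7)) = sqrt(438220165 + (170 + 7)) = sqrt(438220165 + 177) = sqrt(438220342)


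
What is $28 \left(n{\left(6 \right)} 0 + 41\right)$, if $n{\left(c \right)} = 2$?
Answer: $1148$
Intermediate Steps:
$28 \left(n{\left(6 \right)} 0 + 41\right) = 28 \left(2 \cdot 0 + 41\right) = 28 \left(0 + 41\right) = 28 \cdot 41 = 1148$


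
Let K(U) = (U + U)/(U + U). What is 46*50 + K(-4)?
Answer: 2301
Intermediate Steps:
K(U) = 1 (K(U) = (2*U)/((2*U)) = (2*U)*(1/(2*U)) = 1)
46*50 + K(-4) = 46*50 + 1 = 2300 + 1 = 2301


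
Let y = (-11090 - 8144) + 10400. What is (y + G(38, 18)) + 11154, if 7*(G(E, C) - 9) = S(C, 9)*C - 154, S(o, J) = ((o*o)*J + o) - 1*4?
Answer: 68889/7 ≈ 9841.3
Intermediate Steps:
S(o, J) = -4 + o + J*o² (S(o, J) = (o²*J + o) - 4 = (J*o² + o) - 4 = (o + J*o²) - 4 = -4 + o + J*o²)
G(E, C) = -13 + C*(-4 + C + 9*C²)/7 (G(E, C) = 9 + ((-4 + C + 9*C²)*C - 154)/7 = 9 + (C*(-4 + C + 9*C²) - 154)/7 = 9 + (-154 + C*(-4 + C + 9*C²))/7 = 9 + (-22 + C*(-4 + C + 9*C²)/7) = -13 + C*(-4 + C + 9*C²)/7)
y = -8834 (y = -19234 + 10400 = -8834)
(y + G(38, 18)) + 11154 = (-8834 + (-13 + (⅐)*18*(-4 + 18 + 9*18²))) + 11154 = (-8834 + (-13 + (⅐)*18*(-4 + 18 + 9*324))) + 11154 = (-8834 + (-13 + (⅐)*18*(-4 + 18 + 2916))) + 11154 = (-8834 + (-13 + (⅐)*18*2930)) + 11154 = (-8834 + (-13 + 52740/7)) + 11154 = (-8834 + 52649/7) + 11154 = -9189/7 + 11154 = 68889/7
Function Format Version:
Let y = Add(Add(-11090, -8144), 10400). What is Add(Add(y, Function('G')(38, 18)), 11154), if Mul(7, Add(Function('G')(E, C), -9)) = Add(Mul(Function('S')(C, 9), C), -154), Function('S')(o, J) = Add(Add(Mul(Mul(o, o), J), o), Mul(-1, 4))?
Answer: Rational(68889, 7) ≈ 9841.3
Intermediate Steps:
Function('S')(o, J) = Add(-4, o, Mul(J, Pow(o, 2))) (Function('S')(o, J) = Add(Add(Mul(Pow(o, 2), J), o), -4) = Add(Add(Mul(J, Pow(o, 2)), o), -4) = Add(Add(o, Mul(J, Pow(o, 2))), -4) = Add(-4, o, Mul(J, Pow(o, 2))))
Function('G')(E, C) = Add(-13, Mul(Rational(1, 7), C, Add(-4, C, Mul(9, Pow(C, 2))))) (Function('G')(E, C) = Add(9, Mul(Rational(1, 7), Add(Mul(Add(-4, C, Mul(9, Pow(C, 2))), C), -154))) = Add(9, Mul(Rational(1, 7), Add(Mul(C, Add(-4, C, Mul(9, Pow(C, 2)))), -154))) = Add(9, Mul(Rational(1, 7), Add(-154, Mul(C, Add(-4, C, Mul(9, Pow(C, 2))))))) = Add(9, Add(-22, Mul(Rational(1, 7), C, Add(-4, C, Mul(9, Pow(C, 2)))))) = Add(-13, Mul(Rational(1, 7), C, Add(-4, C, Mul(9, Pow(C, 2))))))
y = -8834 (y = Add(-19234, 10400) = -8834)
Add(Add(y, Function('G')(38, 18)), 11154) = Add(Add(-8834, Add(-13, Mul(Rational(1, 7), 18, Add(-4, 18, Mul(9, Pow(18, 2)))))), 11154) = Add(Add(-8834, Add(-13, Mul(Rational(1, 7), 18, Add(-4, 18, Mul(9, 324))))), 11154) = Add(Add(-8834, Add(-13, Mul(Rational(1, 7), 18, Add(-4, 18, 2916)))), 11154) = Add(Add(-8834, Add(-13, Mul(Rational(1, 7), 18, 2930))), 11154) = Add(Add(-8834, Add(-13, Rational(52740, 7))), 11154) = Add(Add(-8834, Rational(52649, 7)), 11154) = Add(Rational(-9189, 7), 11154) = Rational(68889, 7)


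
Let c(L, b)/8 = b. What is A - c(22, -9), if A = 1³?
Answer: 73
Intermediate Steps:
c(L, b) = 8*b
A = 1
A - c(22, -9) = 1 - 8*(-9) = 1 - 1*(-72) = 1 + 72 = 73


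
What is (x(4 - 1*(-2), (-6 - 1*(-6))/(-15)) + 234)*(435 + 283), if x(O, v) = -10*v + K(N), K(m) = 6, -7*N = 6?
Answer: 172320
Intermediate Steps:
N = -6/7 (N = -1/7*6 = -6/7 ≈ -0.85714)
x(O, v) = 6 - 10*v (x(O, v) = -10*v + 6 = 6 - 10*v)
(x(4 - 1*(-2), (-6 - 1*(-6))/(-15)) + 234)*(435 + 283) = ((6 - 10*(-6 - 1*(-6))/(-15)) + 234)*(435 + 283) = ((6 - 10*(-6 + 6)*(-1)/15) + 234)*718 = ((6 - 0*(-1)/15) + 234)*718 = ((6 - 10*0) + 234)*718 = ((6 + 0) + 234)*718 = (6 + 234)*718 = 240*718 = 172320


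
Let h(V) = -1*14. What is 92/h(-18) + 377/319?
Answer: -415/77 ≈ -5.3896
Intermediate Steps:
h(V) = -14
92/h(-18) + 377/319 = 92/(-14) + 377/319 = 92*(-1/14) + 377*(1/319) = -46/7 + 13/11 = -415/77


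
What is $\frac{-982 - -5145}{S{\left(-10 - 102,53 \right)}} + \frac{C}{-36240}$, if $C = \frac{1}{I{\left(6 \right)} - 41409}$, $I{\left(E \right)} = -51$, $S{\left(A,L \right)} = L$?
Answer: $\frac{6254950795253}{79633051200} \approx 78.547$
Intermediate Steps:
$C = - \frac{1}{41460}$ ($C = \frac{1}{-51 - 41409} = \frac{1}{-41460} = - \frac{1}{41460} \approx -2.412 \cdot 10^{-5}$)
$\frac{-982 - -5145}{S{\left(-10 - 102,53 \right)}} + \frac{C}{-36240} = \frac{-982 - -5145}{53} - \frac{1}{41460 \left(-36240\right)} = \left(-982 + 5145\right) \frac{1}{53} - - \frac{1}{1502510400} = 4163 \cdot \frac{1}{53} + \frac{1}{1502510400} = \frac{4163}{53} + \frac{1}{1502510400} = \frac{6254950795253}{79633051200}$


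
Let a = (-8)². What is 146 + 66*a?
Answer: 4370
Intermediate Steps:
a = 64
146 + 66*a = 146 + 66*64 = 146 + 4224 = 4370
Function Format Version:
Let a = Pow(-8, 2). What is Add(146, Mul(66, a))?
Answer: 4370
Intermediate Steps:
a = 64
Add(146, Mul(66, a)) = Add(146, Mul(66, 64)) = Add(146, 4224) = 4370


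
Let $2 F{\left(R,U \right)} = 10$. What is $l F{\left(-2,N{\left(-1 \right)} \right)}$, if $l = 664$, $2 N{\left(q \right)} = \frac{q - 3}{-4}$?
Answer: $3320$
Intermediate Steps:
$N{\left(q \right)} = \frac{3}{8} - \frac{q}{8}$ ($N{\left(q \right)} = \frac{\frac{1}{-4} \left(q - 3\right)}{2} = \frac{\left(- \frac{1}{4}\right) \left(-3 + q\right)}{2} = \frac{\frac{3}{4} - \frac{q}{4}}{2} = \frac{3}{8} - \frac{q}{8}$)
$F{\left(R,U \right)} = 5$ ($F{\left(R,U \right)} = \frac{1}{2} \cdot 10 = 5$)
$l F{\left(-2,N{\left(-1 \right)} \right)} = 664 \cdot 5 = 3320$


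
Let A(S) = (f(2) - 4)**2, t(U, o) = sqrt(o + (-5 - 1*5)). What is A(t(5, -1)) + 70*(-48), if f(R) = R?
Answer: -3356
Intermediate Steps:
t(U, o) = sqrt(-10 + o) (t(U, o) = sqrt(o + (-5 - 5)) = sqrt(o - 10) = sqrt(-10 + o))
A(S) = 4 (A(S) = (2 - 4)**2 = (-2)**2 = 4)
A(t(5, -1)) + 70*(-48) = 4 + 70*(-48) = 4 - 3360 = -3356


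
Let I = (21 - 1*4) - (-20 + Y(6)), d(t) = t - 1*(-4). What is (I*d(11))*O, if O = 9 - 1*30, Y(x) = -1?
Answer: -11970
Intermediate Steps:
d(t) = 4 + t (d(t) = t + 4 = 4 + t)
O = -21 (O = 9 - 30 = -21)
I = 38 (I = (21 - 1*4) - (-20 - 1) = (21 - 4) - 1*(-21) = 17 + 21 = 38)
(I*d(11))*O = (38*(4 + 11))*(-21) = (38*15)*(-21) = 570*(-21) = -11970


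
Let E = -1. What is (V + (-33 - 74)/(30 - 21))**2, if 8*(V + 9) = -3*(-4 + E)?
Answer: 1874161/5184 ≈ 361.53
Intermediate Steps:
V = -57/8 (V = -9 + (-3*(-4 - 1))/8 = -9 + (-3*(-5))/8 = -9 + (1/8)*15 = -9 + 15/8 = -57/8 ≈ -7.1250)
(V + (-33 - 74)/(30 - 21))**2 = (-57/8 + (-33 - 74)/(30 - 21))**2 = (-57/8 - 107/9)**2 = (-1369/72)**2 = 1874161/5184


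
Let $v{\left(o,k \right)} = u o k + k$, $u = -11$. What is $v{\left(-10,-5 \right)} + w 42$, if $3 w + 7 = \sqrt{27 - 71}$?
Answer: $-653 + 28 i \sqrt{11} \approx -653.0 + 92.865 i$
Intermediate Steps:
$w = - \frac{7}{3} + \frac{2 i \sqrt{11}}{3}$ ($w = - \frac{7}{3} + \frac{\sqrt{27 - 71}}{3} = - \frac{7}{3} + \frac{\sqrt{-44}}{3} = - \frac{7}{3} + \frac{2 i \sqrt{11}}{3} \approx -2.3333 + 2.2111 i$)
$v{\left(o,k \right)} = k - 11 k o$ ($v{\left(o,k \right)} = - 11 o k + k = - 11 k o + k = k - 11 k o$)
$v{\left(-10,-5 \right)} + w 42 = - 5 \left(1 - -110\right) + \left(- \frac{7}{3} + \frac{2 i \sqrt{11}}{3}\right) 42 = - 5 \left(1 + 110\right) - \left(98 - 28 i \sqrt{11}\right) = \left(-5\right) 111 - \left(98 - 28 i \sqrt{11}\right) = -555 - \left(98 - 28 i \sqrt{11}\right) = -653 + 28 i \sqrt{11}$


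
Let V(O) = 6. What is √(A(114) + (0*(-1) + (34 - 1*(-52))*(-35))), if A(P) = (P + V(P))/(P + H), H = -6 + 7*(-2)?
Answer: I*√6646270/47 ≈ 54.852*I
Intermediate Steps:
H = -20 (H = -6 - 14 = -20)
A(P) = (6 + P)/(-20 + P) (A(P) = (P + 6)/(P - 20) = (6 + P)/(-20 + P))
√(A(114) + (0*(-1) + (34 - 1*(-52))*(-35))) = √((6 + 114)/(-20 + 114) + (0*(-1) + (34 - 1*(-52))*(-35))) = √(120/94 + (0 + (34 + 52)*(-35))) = √((1/94)*120 + (0 + 86*(-35))) = √(60/47 + (0 - 3010)) = √(60/47 - 3010) = √(-141410/47) = I*√6646270/47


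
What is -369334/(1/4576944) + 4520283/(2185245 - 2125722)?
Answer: -33539643759801175/19841 ≈ -1.6904e+12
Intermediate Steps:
-369334/(1/4576944) + 4520283/(2185245 - 2125722) = -369334/1/4576944 + 4520283/59523 = -369334*4576944 + 4520283*(1/59523) = -1690421035296 + 1506761/19841 = -33539643759801175/19841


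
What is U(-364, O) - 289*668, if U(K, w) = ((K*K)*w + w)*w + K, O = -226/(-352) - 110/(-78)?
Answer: 17180480203457/47114496 ≈ 3.6465e+5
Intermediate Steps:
O = 14087/6864 (O = -226*(-1/352) - 110*(-1/78) = 113/176 + 55/39 = 14087/6864 ≈ 2.0523)
U(K, w) = K + w*(w + w*K²) (U(K, w) = (K²*w + w)*w + K = (w*K² + w)*w + K = (w + w*K²)*w + K = w*(w + w*K²) + K = K + w*(w + w*K²))
U(-364, O) - 289*668 = (-364 + (14087/6864)² + (-364)²*(14087/6864)²) - 289*668 = (-364 + 198443569/47114496 + 132496*(198443569/47114496)) - 193052 = (-364 + 198443569/47114496 + 9723734881/17424) - 193052 = 26276027885249/47114496 - 193052 = 17180480203457/47114496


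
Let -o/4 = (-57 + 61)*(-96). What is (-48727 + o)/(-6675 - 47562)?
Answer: 47191/54237 ≈ 0.87009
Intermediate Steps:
o = 1536 (o = -4*(-57 + 61)*(-96) = -16*(-96) = -4*(-384) = 1536)
(-48727 + o)/(-6675 - 47562) = (-48727 + 1536)/(-6675 - 47562) = -47191/(-54237) = -47191*(-1/54237) = 47191/54237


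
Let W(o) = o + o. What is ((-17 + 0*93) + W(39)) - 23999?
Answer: -23938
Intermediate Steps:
W(o) = 2*o
((-17 + 0*93) + W(39)) - 23999 = ((-17 + 0*93) + 2*39) - 23999 = ((-17 + 0) + 78) - 23999 = (-17 + 78) - 23999 = 61 - 23999 = -23938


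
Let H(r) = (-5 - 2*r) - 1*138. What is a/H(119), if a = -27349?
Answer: 27349/381 ≈ 71.782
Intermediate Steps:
H(r) = -143 - 2*r (H(r) = (-5 - 2*r) - 138 = -143 - 2*r)
a/H(119) = -27349/(-143 - 2*119) = -27349/(-143 - 238) = -27349/(-381) = -27349*(-1/381) = 27349/381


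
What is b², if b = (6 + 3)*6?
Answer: 2916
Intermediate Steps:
b = 54 (b = 9*6 = 54)
b² = 54² = 2916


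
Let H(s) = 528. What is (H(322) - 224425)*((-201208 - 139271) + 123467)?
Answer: 48588335764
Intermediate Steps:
(H(322) - 224425)*((-201208 - 139271) + 123467) = (528 - 224425)*((-201208 - 139271) + 123467) = -223897*(-340479 + 123467) = -223897*(-217012) = 48588335764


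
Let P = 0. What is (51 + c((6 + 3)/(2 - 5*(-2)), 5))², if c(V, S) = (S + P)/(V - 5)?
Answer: 717409/289 ≈ 2482.4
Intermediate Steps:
c(V, S) = S/(-5 + V) (c(V, S) = (S + 0)/(V - 5) = S/(-5 + V))
(51 + c((6 + 3)/(2 - 5*(-2)), 5))² = (51 + 5/(-5 + (6 + 3)/(2 - 5*(-2))))² = (51 + 5/(-5 + 9/(2 + 10)))² = (51 + 5/(-5 + 9/12))² = (51 + 5/(-5 + 9*(1/12)))² = (51 + 5/(-5 + ¾))² = (51 + 5/(-17/4))² = (51 + 5*(-4/17))² = (51 - 20/17)² = (847/17)² = 717409/289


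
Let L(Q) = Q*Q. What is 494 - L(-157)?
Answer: -24155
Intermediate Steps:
L(Q) = Q**2
494 - L(-157) = 494 - 1*(-157)**2 = 494 - 1*24649 = 494 - 24649 = -24155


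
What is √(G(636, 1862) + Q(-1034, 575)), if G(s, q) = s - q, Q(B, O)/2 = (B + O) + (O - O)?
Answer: 4*I*√134 ≈ 46.303*I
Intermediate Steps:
Q(B, O) = 2*B + 2*O (Q(B, O) = 2*((B + O) + (O - O)) = 2*((B + O) + 0) = 2*(B + O) = 2*B + 2*O)
√(G(636, 1862) + Q(-1034, 575)) = √((636 - 1*1862) + (2*(-1034) + 2*575)) = √((636 - 1862) + (-2068 + 1150)) = √(-1226 - 918) = √(-2144) = 4*I*√134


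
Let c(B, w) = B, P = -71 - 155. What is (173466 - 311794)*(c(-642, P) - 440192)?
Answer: 60979685552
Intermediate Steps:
P = -226
(173466 - 311794)*(c(-642, P) - 440192) = (173466 - 311794)*(-642 - 440192) = -138328*(-440834) = 60979685552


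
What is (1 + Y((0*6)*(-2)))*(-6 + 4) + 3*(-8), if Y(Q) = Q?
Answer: -26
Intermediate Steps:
(1 + Y((0*6)*(-2)))*(-6 + 4) + 3*(-8) = (1 + (0*6)*(-2))*(-6 + 4) + 3*(-8) = (1 + 0*(-2))*(-2) - 24 = (1 + 0)*(-2) - 24 = 1*(-2) - 24 = -2 - 24 = -26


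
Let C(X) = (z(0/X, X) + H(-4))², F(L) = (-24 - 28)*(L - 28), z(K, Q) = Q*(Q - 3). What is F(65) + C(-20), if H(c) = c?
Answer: 206012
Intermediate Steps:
z(K, Q) = Q*(-3 + Q)
F(L) = 1456 - 52*L (F(L) = -52*(-28 + L) = 1456 - 52*L)
C(X) = (-4 + X*(-3 + X))² (C(X) = (X*(-3 + X) - 4)² = (-4 + X*(-3 + X))²)
F(65) + C(-20) = (1456 - 52*65) + (-4 - 20*(-3 - 20))² = (1456 - 3380) + (-4 - 20*(-23))² = -1924 + (-4 + 460)² = -1924 + 456² = -1924 + 207936 = 206012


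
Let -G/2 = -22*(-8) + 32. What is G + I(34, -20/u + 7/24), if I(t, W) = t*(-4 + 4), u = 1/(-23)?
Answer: -416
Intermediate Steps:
u = -1/23 ≈ -0.043478
I(t, W) = 0 (I(t, W) = t*0 = 0)
G = -416 (G = -2*(-22*(-8) + 32) = -2*(176 + 32) = -2*208 = -416)
G + I(34, -20/u + 7/24) = -416 + 0 = -416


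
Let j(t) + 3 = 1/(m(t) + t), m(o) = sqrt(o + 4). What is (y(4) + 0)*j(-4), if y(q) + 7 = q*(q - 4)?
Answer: 91/4 ≈ 22.750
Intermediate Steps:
m(o) = sqrt(4 + o)
j(t) = -3 + 1/(t + sqrt(4 + t)) (j(t) = -3 + 1/(sqrt(4 + t) + t) = -3 + 1/(t + sqrt(4 + t)))
y(q) = -7 + q*(-4 + q) (y(q) = -7 + q*(q - 4) = -7 + q*(-4 + q))
(y(4) + 0)*j(-4) = ((-7 + 4**2 - 4*4) + 0)*((1 - 3*(-4) - 3*sqrt(4 - 4))/(-4 + sqrt(4 - 4))) = ((-7 + 16 - 16) + 0)*((1 + 12 - 3*sqrt(0))/(-4 + sqrt(0))) = (-7 + 0)*((1 + 12 - 3*0)/(-4 + 0)) = -7*(1 + 12 + 0)/(-4) = -(-7)*13/4 = -7*(-13/4) = 91/4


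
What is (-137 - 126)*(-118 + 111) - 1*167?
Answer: 1674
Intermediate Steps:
(-137 - 126)*(-118 + 111) - 1*167 = -263*(-7) - 167 = 1841 - 167 = 1674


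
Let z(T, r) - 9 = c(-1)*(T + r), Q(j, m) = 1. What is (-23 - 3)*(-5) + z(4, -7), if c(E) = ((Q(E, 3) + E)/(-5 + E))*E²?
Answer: 139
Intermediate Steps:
c(E) = E²*(1 + E)/(-5 + E) (c(E) = ((1 + E)/(-5 + E))*E² = E²*(1 + E)/(-5 + E))
z(T, r) = 9 (z(T, r) = 9 + ((-1)²*(1 - 1)/(-5 - 1))*(T + r) = 9 + (1*0/(-6))*(T + r) = 9 + (1*(-⅙)*0)*(T + r) = 9 + 0*(T + r) = 9 + 0 = 9)
(-23 - 3)*(-5) + z(4, -7) = (-23 - 3)*(-5) + 9 = -26*(-5) + 9 = 130 + 9 = 139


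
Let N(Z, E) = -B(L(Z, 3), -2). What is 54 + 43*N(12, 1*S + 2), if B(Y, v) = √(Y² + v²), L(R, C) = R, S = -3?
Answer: 54 - 86*√37 ≈ -469.12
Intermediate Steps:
N(Z, E) = -√(4 + Z²) (N(Z, E) = -√(Z² + (-2)²) = -√(Z² + 4) = -√(4 + Z²))
54 + 43*N(12, 1*S + 2) = 54 + 43*(-√(4 + 12²)) = 54 + 43*(-√(4 + 144)) = 54 + 43*(-√148) = 54 + 43*(-2*√37) = 54 - 86*√37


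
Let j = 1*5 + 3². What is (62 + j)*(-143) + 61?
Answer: -10807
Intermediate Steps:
j = 14 (j = 5 + 9 = 14)
(62 + j)*(-143) + 61 = (62 + 14)*(-143) + 61 = 76*(-143) + 61 = -10868 + 61 = -10807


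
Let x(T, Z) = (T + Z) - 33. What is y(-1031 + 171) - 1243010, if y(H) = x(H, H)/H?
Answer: -1068986847/860 ≈ -1.2430e+6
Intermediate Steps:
x(T, Z) = -33 + T + Z
y(H) = (-33 + 2*H)/H (y(H) = (-33 + H + H)/H = (-33 + 2*H)/H)
y(-1031 + 171) - 1243010 = (2 - 33/(-1031 + 171)) - 1243010 = (2 - 33/(-860)) - 1243010 = (2 - 33*(-1/860)) - 1243010 = (2 + 33/860) - 1243010 = 1753/860 - 1243010 = -1068986847/860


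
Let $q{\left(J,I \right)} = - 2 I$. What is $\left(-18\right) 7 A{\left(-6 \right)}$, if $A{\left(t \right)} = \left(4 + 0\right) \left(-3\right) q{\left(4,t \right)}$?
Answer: $18144$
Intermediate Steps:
$A{\left(t \right)} = 24 t$ ($A{\left(t \right)} = \left(4 + 0\right) \left(-3\right) \left(- 2 t\right) = 4 \left(-3\right) \left(- 2 t\right) = - 12 \left(- 2 t\right) = 24 t$)
$\left(-18\right) 7 A{\left(-6 \right)} = \left(-18\right) 7 \cdot 24 \left(-6\right) = \left(-126\right) \left(-144\right) = 18144$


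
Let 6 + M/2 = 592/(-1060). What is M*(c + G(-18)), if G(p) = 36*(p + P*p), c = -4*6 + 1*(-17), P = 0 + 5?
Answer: 13657204/265 ≈ 51537.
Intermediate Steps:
P = 5
c = -41 (c = -24 - 17 = -41)
M = -3476/265 (M = -12 + 2*(592/(-1060)) = -12 + 2*(592*(-1/1060)) = -12 + 2*(-148/265) = -12 - 296/265 = -3476/265 ≈ -13.117)
G(p) = 216*p (G(p) = 36*(p + 5*p) = 36*(6*p) = 216*p)
M*(c + G(-18)) = -3476*(-41 + 216*(-18))/265 = -3476*(-41 - 3888)/265 = -3476/265*(-3929) = 13657204/265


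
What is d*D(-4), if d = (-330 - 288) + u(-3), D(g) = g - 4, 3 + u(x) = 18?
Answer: 4824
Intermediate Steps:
u(x) = 15 (u(x) = -3 + 18 = 15)
D(g) = -4 + g
d = -603 (d = (-330 - 288) + 15 = -618 + 15 = -603)
d*D(-4) = -603*(-4 - 4) = -603*(-8) = 4824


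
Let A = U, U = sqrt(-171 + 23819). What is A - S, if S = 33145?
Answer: -33145 + 4*sqrt(1478) ≈ -32991.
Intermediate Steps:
U = 4*sqrt(1478) (U = sqrt(23648) = 4*sqrt(1478) ≈ 153.78)
A = 4*sqrt(1478) ≈ 153.78
A - S = 4*sqrt(1478) - 1*33145 = 4*sqrt(1478) - 33145 = -33145 + 4*sqrt(1478)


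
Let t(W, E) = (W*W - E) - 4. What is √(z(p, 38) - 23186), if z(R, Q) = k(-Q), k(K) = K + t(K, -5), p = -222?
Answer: I*√21779 ≈ 147.58*I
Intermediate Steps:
t(W, E) = -4 + W² - E (t(W, E) = (W² - E) - 4 = -4 + W² - E)
k(K) = 1 + K + K² (k(K) = K + (-4 + K² - 1*(-5)) = K + (-4 + K² + 5) = K + (1 + K²) = 1 + K + K²)
z(R, Q) = 1 + Q² - Q (z(R, Q) = 1 - Q + (-Q)² = 1 - Q + Q² = 1 + Q² - Q)
√(z(p, 38) - 23186) = √((1 + 38² - 1*38) - 23186) = √((1 + 1444 - 38) - 23186) = √(1407 - 23186) = √(-21779) = I*√21779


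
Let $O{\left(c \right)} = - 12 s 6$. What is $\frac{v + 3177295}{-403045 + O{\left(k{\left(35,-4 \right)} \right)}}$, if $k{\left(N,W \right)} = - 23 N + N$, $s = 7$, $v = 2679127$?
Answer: $- \frac{5856422}{403549} \approx -14.512$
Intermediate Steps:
$k{\left(N,W \right)} = - 22 N$
$O{\left(c \right)} = -504$ ($O{\left(c \right)} = \left(-12\right) 7 \cdot 6 = \left(-84\right) 6 = -504$)
$\frac{v + 3177295}{-403045 + O{\left(k{\left(35,-4 \right)} \right)}} = \frac{2679127 + 3177295}{-403045 - 504} = \frac{5856422}{-403549} = 5856422 \left(- \frac{1}{403549}\right) = - \frac{5856422}{403549}$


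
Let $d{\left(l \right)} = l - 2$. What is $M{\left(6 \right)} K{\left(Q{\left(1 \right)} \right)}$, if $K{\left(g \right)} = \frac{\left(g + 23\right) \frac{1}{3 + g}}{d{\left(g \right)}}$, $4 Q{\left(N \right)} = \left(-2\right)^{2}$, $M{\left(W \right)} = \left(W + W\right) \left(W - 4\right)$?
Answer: $-144$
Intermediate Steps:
$d{\left(l \right)} = -2 + l$
$M{\left(W \right)} = 2 W \left(-4 + W\right)$
$Q{\left(N \right)} = 1$ ($Q{\left(N \right)} = \frac{\left(-2\right)^{2}}{4} = \frac{1}{4} \cdot 4 = 1$)
$K{\left(g \right)} = \frac{23 + g}{\left(-2 + g\right) \left(3 + g\right)}$ ($K{\left(g \right)} = \frac{\left(g + 23\right) \frac{1}{3 + g}}{-2 + g} = \frac{\left(23 + g\right) \frac{1}{3 + g}}{-2 + g} = \frac{\frac{1}{3 + g} \left(23 + g\right)}{-2 + g} = \frac{23 + g}{\left(-2 + g\right) \left(3 + g\right)}$)
$M{\left(6 \right)} K{\left(Q{\left(1 \right)} \right)} = 2 \cdot 6 \left(-4 + 6\right) \frac{23 + 1}{\left(-2 + 1\right) \left(3 + 1\right)} = 2 \cdot 6 \cdot 2 \frac{1}{-1} \cdot \frac{1}{4} \cdot 24 = 24 \left(\left(-1\right) \frac{1}{4} \cdot 24\right) = 24 \left(-6\right) = -144$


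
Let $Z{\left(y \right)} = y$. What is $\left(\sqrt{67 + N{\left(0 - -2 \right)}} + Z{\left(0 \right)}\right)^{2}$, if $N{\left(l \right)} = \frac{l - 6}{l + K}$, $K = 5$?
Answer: $\frac{465}{7} \approx 66.429$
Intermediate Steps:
$N{\left(l \right)} = \frac{-6 + l}{5 + l}$ ($N{\left(l \right)} = \frac{l - 6}{l + 5} = \frac{-6 + l}{5 + l}$)
$\left(\sqrt{67 + N{\left(0 - -2 \right)}} + Z{\left(0 \right)}\right)^{2} = \left(\sqrt{67 + \frac{-6 + \left(0 - -2\right)}{5 + \left(0 - -2\right)}} + 0\right)^{2} = \left(\sqrt{67 + \frac{-6 + \left(0 + 2\right)}{5 + \left(0 + 2\right)}} + 0\right)^{2} = \left(\sqrt{67 + \frac{-6 + 2}{5 + 2}} + 0\right)^{2} = \left(\sqrt{67 + \frac{1}{7} \left(-4\right)} + 0\right)^{2} = \left(\sqrt{67 - \frac{4}{7}} + 0\right)^{2} = \left(\sqrt{\frac{465}{7}} + 0\right)^{2} = \left(\frac{\sqrt{3255}}{7} + 0\right)^{2} = \left(\frac{\sqrt{3255}}{7}\right)^{2} = \frac{465}{7}$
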